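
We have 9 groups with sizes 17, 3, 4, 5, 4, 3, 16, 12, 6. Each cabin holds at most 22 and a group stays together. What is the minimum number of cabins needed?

4

Total = 17 + 16 + 12 + 6 + 5 + 4 + 4 + 3 + 3 = 70.
Lower bound: ⌈70/22⌉ = 4 cabins.
A packing using 4 cabins:
  cabin 1: 17 + 5 = 22
  cabin 2: 16 + 6 = 22
  cabin 3: 12 + 4 + 4 = 20
  cabin 4: 3 + 3 = 6
This matches the lower bound, so 4 is optimal.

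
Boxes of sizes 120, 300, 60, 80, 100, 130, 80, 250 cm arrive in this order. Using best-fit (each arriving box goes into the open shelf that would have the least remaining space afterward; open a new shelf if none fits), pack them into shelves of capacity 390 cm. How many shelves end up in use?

3

  120 → shelf 1 (new)  [load 120/390]
  300 → shelf 2 (new)  [load 300/390]
  60 → shelf 2  [load 360/390]
  80 → shelf 1  [load 200/390]
  100 → shelf 1  [load 300/390]
  130 → shelf 3 (new)  [load 130/390]
  80 → shelf 1  [load 380/390]
  250 → shelf 3  [load 380/390]
3 shelves opened.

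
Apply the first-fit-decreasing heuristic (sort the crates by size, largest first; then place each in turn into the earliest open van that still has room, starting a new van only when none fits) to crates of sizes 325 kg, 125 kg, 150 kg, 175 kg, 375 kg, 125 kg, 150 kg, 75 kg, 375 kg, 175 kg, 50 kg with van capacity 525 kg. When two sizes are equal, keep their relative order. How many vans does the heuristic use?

Sorted descending: 375, 375, 325, 175, 175, 150, 150, 125, 125, 75, 50.
  375 → van 1 (new)  [load 375/525]
  375 → van 2 (new)  [load 375/525]
  325 → van 3 (new)  [load 325/525]
  175 → van 3  [load 500/525]
  175 → van 4 (new)  [load 175/525]
  150 → van 1  [load 525/525]
  150 → van 2  [load 525/525]
  125 → van 4  [load 300/525]
  125 → van 4  [load 425/525]
  75 → van 4  [load 500/525]
  50 → van 5 (new)  [load 50/525]
5 vans opened.

5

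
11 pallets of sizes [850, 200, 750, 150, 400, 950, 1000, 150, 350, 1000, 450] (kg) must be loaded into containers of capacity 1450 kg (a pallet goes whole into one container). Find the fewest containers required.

5

Total = 1000 + 1000 + 950 + 850 + 750 + 450 + 400 + 350 + 200 + 150 + 150 = 6250 kg.
Lower bound: ⌈6250/1450⌉ = 5 containers.
A packing using 5 containers:
  container 1: 1000 + 450 = 1450
  container 2: 1000 + 400 = 1400
  container 3: 950 + 350 + 150 = 1450
  container 4: 850 + 200 + 150 = 1200
  container 5: 750 = 750
This matches the lower bound, so 5 is optimal.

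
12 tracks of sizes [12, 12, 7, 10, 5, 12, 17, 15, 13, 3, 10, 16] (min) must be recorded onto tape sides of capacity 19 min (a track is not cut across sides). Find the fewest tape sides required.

Total = 17 + 16 + 15 + 13 + 12 + 12 + 12 + 10 + 10 + 7 + 5 + 3 = 132 min.
Lower bound: ⌈132/19⌉ = 7 tape sides.
Also, 9 tracks each exceed 19/2 min, and no two of those can share a side, so at least 9 tape sides are needed.
A packing using 9 tape sides:
  side 1: 17 = 17
  side 2: 16 + 3 = 19
  side 3: 15 = 15
  side 4: 13 + 5 = 18
  side 5: 12 + 7 = 19
  side 6: 12 = 12
  side 7: 12 = 12
  side 8: 10 = 10
  side 9: 10 = 10
This matches the lower bound, so 9 is optimal.

9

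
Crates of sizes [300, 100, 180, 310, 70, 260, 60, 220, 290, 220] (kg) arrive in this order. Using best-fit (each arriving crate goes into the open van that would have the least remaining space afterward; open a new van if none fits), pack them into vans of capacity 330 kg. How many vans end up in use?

  300 → van 1 (new)  [load 300/330]
  100 → van 2 (new)  [load 100/330]
  180 → van 2  [load 280/330]
  310 → van 3 (new)  [load 310/330]
  70 → van 4 (new)  [load 70/330]
  260 → van 4  [load 330/330]
  60 → van 5 (new)  [load 60/330]
  220 → van 5  [load 280/330]
  290 → van 6 (new)  [load 290/330]
  220 → van 7 (new)  [load 220/330]
7 vans opened.

7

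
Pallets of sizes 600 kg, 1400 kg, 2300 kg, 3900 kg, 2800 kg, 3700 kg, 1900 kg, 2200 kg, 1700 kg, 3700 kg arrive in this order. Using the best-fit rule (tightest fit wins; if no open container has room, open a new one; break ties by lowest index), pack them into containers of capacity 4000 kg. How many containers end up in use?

  600 → container 1 (new)  [load 600/4000]
  1400 → container 1  [load 2000/4000]
  2300 → container 2 (new)  [load 2300/4000]
  3900 → container 3 (new)  [load 3900/4000]
  2800 → container 4 (new)  [load 2800/4000]
  3700 → container 5 (new)  [load 3700/4000]
  1900 → container 1  [load 3900/4000]
  2200 → container 6 (new)  [load 2200/4000]
  1700 → container 2  [load 4000/4000]
  3700 → container 7 (new)  [load 3700/4000]
7 containers opened.

7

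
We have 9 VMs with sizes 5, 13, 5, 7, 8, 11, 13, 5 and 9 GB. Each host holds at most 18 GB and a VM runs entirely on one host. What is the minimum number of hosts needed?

Total = 13 + 13 + 11 + 9 + 8 + 7 + 5 + 5 + 5 = 76 GB.
Lower bound: ⌈76/18⌉ = 5 hosts.
A packing using 5 hosts:
  host 1: 13 + 5 = 18
  host 2: 13 + 5 = 18
  host 3: 11 + 7 = 18
  host 4: 9 + 8 = 17
  host 5: 5 = 5
This matches the lower bound, so 5 is optimal.

5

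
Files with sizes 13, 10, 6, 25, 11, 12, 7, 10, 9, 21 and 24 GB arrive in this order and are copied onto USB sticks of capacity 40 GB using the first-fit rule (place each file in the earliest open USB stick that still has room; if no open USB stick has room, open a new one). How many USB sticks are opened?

  13 → USB stick 1 (new)  [load 13/40]
  10 → USB stick 1  [load 23/40]
  6 → USB stick 1  [load 29/40]
  25 → USB stick 2 (new)  [load 25/40]
  11 → USB stick 1  [load 40/40]
  12 → USB stick 2  [load 37/40]
  7 → USB stick 3 (new)  [load 7/40]
  10 → USB stick 3  [load 17/40]
  9 → USB stick 3  [load 26/40]
  21 → USB stick 4 (new)  [load 21/40]
  24 → USB stick 5 (new)  [load 24/40]
5 USB sticks opened.

5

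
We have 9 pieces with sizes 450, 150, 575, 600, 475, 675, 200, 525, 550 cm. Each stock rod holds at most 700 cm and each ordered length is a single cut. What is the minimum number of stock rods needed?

Total = 675 + 600 + 575 + 550 + 525 + 475 + 450 + 200 + 150 = 4200 cm.
Lower bound: ⌈4200/700⌉ = 6 stock rods.
Also, 7 pieces each exceed 350 cm, and no two of those can share a stock rod, so at least 7 stock rods are needed.
A packing using 7 stock rods:
  stock rod 1: 675 = 675
  stock rod 2: 600 = 600
  stock rod 3: 575 = 575
  stock rod 4: 550 + 150 = 700
  stock rod 5: 525 = 525
  stock rod 6: 475 + 200 = 675
  stock rod 7: 450 = 450
This matches the lower bound, so 7 is optimal.

7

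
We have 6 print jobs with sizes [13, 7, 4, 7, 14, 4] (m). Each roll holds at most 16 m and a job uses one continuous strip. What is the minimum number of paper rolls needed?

4

Total = 14 + 13 + 7 + 7 + 4 + 4 = 49 m.
Lower bound: ⌈49/16⌉ = 4 paper rolls.
A packing using 4 paper rolls:
  roll 1: 14 = 14
  roll 2: 13 = 13
  roll 3: 7 + 7 = 14
  roll 4: 4 + 4 = 8
This matches the lower bound, so 4 is optimal.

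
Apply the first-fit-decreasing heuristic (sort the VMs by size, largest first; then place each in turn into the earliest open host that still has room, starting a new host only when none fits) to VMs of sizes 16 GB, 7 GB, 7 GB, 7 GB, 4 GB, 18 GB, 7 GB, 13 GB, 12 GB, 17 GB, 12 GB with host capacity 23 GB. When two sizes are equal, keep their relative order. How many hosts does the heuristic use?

6

Sorted descending: 18, 17, 16, 13, 12, 12, 7, 7, 7, 7, 4.
  18 → host 1 (new)  [load 18/23]
  17 → host 2 (new)  [load 17/23]
  16 → host 3 (new)  [load 16/23]
  13 → host 4 (new)  [load 13/23]
  12 → host 5 (new)  [load 12/23]
  12 → host 6 (new)  [load 12/23]
  7 → host 3  [load 23/23]
  7 → host 4  [load 20/23]
  7 → host 5  [load 19/23]
  7 → host 6  [load 19/23]
  4 → host 1  [load 22/23]
6 hosts opened.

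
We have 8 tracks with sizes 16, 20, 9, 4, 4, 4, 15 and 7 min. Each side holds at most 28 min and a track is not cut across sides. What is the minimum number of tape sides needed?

3

Total = 20 + 16 + 15 + 9 + 7 + 4 + 4 + 4 = 79 min.
Lower bound: ⌈79/28⌉ = 3 tape sides.
A packing using 3 tape sides:
  side 1: 20 + 7 = 27
  side 2: 16 + 9 = 25
  side 3: 15 + 4 + 4 + 4 = 27
This matches the lower bound, so 3 is optimal.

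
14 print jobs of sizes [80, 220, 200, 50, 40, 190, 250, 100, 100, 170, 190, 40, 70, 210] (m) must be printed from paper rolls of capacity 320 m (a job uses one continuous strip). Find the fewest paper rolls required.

7

Total = 250 + 220 + 210 + 200 + 190 + 190 + 170 + 100 + 100 + 80 + 70 + 50 + 40 + 40 = 1910 m.
Lower bound: ⌈1910/320⌉ = 6 paper rolls.
Also, 7 print jobs each exceed 160 m, and no two of those can share a roll, so at least 7 paper rolls are needed.
A packing using 7 paper rolls:
  roll 1: 250 + 70 = 320
  roll 2: 220 + 100 = 320
  roll 3: 210 + 100 = 310
  roll 4: 200 + 80 + 40 = 320
  roll 5: 190 + 50 + 40 = 280
  roll 6: 190 = 190
  roll 7: 170 = 170
This matches the lower bound, so 7 is optimal.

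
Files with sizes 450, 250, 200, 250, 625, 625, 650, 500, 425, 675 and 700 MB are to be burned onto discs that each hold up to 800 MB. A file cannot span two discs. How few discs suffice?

Total = 700 + 675 + 650 + 625 + 625 + 500 + 450 + 425 + 250 + 250 + 200 = 5350 MB.
Lower bound: ⌈5350/800⌉ = 7 discs.
Also, 8 files each exceed 400 MB, and no two of those can share a disc, so at least 8 discs are needed.
A packing using 8 discs:
  disc 1: 700 = 700
  disc 2: 675 = 675
  disc 3: 650 = 650
  disc 4: 625 = 625
  disc 5: 625 = 625
  disc 6: 500 + 250 = 750
  disc 7: 450 + 250 = 700
  disc 8: 425 + 200 = 625
This matches the lower bound, so 8 is optimal.

8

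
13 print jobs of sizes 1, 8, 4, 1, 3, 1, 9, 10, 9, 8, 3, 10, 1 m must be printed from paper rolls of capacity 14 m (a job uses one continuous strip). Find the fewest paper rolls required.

Total = 10 + 10 + 9 + 9 + 8 + 8 + 4 + 3 + 3 + 1 + 1 + 1 + 1 = 68 m.
Lower bound: ⌈68/14⌉ = 5 paper rolls.
Also, 6 print jobs each exceed 7 m, and no two of those can share a roll, so at least 6 paper rolls are needed.
A packing using 6 paper rolls:
  roll 1: 10 + 4 = 14
  roll 2: 10 + 3 + 1 = 14
  roll 3: 9 + 3 + 1 + 1 = 14
  roll 4: 9 + 1 = 10
  roll 5: 8 = 8
  roll 6: 8 = 8
This matches the lower bound, so 6 is optimal.

6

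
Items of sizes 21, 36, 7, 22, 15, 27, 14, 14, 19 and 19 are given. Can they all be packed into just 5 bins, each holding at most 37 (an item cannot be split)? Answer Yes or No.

Total = 194; ⌈194/37⌉ = 6.
At least 6 bins are required, but only 5 are allowed.

No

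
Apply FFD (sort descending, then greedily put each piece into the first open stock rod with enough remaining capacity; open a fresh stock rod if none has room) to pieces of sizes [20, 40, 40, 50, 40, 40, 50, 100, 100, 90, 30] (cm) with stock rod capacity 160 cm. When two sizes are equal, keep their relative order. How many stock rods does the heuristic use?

Sorted descending: 100, 100, 90, 50, 50, 40, 40, 40, 40, 30, 20.
  100 → stock rod 1 (new)  [load 100/160]
  100 → stock rod 2 (new)  [load 100/160]
  90 → stock rod 3 (new)  [load 90/160]
  50 → stock rod 1  [load 150/160]
  50 → stock rod 2  [load 150/160]
  40 → stock rod 3  [load 130/160]
  40 → stock rod 4 (new)  [load 40/160]
  40 → stock rod 4  [load 80/160]
  40 → stock rod 4  [load 120/160]
  30 → stock rod 3  [load 160/160]
  20 → stock rod 4  [load 140/160]
4 stock rods opened.

4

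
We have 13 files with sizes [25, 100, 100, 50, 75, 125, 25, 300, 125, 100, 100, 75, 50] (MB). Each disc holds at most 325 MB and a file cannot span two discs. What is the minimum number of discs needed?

Total = 300 + 125 + 125 + 100 + 100 + 100 + 100 + 75 + 75 + 50 + 50 + 25 + 25 = 1250 MB.
Lower bound: ⌈1250/325⌉ = 4 discs.
A packing using 4 discs:
  disc 1: 300 + 25 = 325
  disc 2: 125 + 125 + 75 = 325
  disc 3: 100 + 100 + 100 + 25 = 325
  disc 4: 100 + 75 + 50 + 50 = 275
This matches the lower bound, so 4 is optimal.

4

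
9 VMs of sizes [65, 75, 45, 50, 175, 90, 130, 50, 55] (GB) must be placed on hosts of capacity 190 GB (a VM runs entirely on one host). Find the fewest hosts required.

4

Total = 175 + 130 + 90 + 75 + 65 + 55 + 50 + 50 + 45 = 735 GB.
Lower bound: ⌈735/190⌉ = 4 hosts.
A packing using 4 hosts:
  host 1: 175 = 175
  host 2: 130 + 55 = 185
  host 3: 90 + 50 + 50 = 190
  host 4: 75 + 65 + 45 = 185
This matches the lower bound, so 4 is optimal.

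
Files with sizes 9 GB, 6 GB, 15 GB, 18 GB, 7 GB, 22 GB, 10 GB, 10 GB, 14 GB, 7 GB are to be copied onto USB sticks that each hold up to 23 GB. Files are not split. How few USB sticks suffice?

6

Total = 22 + 18 + 15 + 14 + 10 + 10 + 9 + 7 + 7 + 6 = 118 GB.
Lower bound: ⌈118/23⌉ = 6 USB sticks.
A packing using 6 USB sticks:
  USB stick 1: 22 = 22
  USB stick 2: 18 = 18
  USB stick 3: 15 + 7 = 22
  USB stick 4: 14 + 9 = 23
  USB stick 5: 10 + 10 = 20
  USB stick 6: 7 + 6 = 13
This matches the lower bound, so 6 is optimal.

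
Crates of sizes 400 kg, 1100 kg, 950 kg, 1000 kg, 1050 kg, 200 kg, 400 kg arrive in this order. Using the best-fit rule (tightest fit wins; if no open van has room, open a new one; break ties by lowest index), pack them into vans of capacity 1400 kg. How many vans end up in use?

  400 → van 1 (new)  [load 400/1400]
  1100 → van 2 (new)  [load 1100/1400]
  950 → van 1  [load 1350/1400]
  1000 → van 3 (new)  [load 1000/1400]
  1050 → van 4 (new)  [load 1050/1400]
  200 → van 2  [load 1300/1400]
  400 → van 3  [load 1400/1400]
4 vans opened.

4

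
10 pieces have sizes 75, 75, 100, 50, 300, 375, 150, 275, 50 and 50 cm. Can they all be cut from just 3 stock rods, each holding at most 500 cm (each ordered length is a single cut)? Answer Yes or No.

Yes

A valid assignment using 3 stock rods:
  stock rod 1: 375 + 75 + 50 = 500
  stock rod 2: 300 + 150 + 50 = 500
  stock rod 3: 275 + 100 + 75 + 50 = 500
Every load is within 500 cm, so 3 stock rods suffice.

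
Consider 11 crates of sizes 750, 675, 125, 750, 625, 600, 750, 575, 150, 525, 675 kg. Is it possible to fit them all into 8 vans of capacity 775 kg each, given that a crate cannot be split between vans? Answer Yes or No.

Total = 6200 kg; ⌈6200/775⌉ = 8.
9 crates each exceed half the capacity and cannot share a van, forcing at least 9 vans.
At least 9 vans are required, but only 8 are allowed.

No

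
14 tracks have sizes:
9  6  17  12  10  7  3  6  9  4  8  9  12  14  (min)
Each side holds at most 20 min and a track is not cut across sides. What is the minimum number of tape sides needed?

7

Total = 17 + 14 + 12 + 12 + 10 + 9 + 9 + 9 + 8 + 7 + 6 + 6 + 4 + 3 = 126 min.
Lower bound: ⌈126/20⌉ = 7 tape sides.
A packing using 7 tape sides:
  side 1: 17 + 3 = 20
  side 2: 14 + 6 = 20
  side 3: 12 + 8 = 20
  side 4: 12 + 7 = 19
  side 5: 10 + 9 = 19
  side 6: 9 + 9 = 18
  side 7: 6 + 4 = 10
This matches the lower bound, so 7 is optimal.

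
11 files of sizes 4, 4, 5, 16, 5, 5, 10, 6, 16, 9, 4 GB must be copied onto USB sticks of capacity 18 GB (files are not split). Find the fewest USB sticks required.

Total = 16 + 16 + 10 + 9 + 6 + 5 + 5 + 5 + 4 + 4 + 4 = 84 GB.
Lower bound: ⌈84/18⌉ = 5 USB sticks.
A packing using 5 USB sticks:
  USB stick 1: 16 = 16
  USB stick 2: 16 = 16
  USB stick 3: 10 + 6 = 16
  USB stick 4: 9 + 5 + 4 = 18
  USB stick 5: 5 + 5 + 4 + 4 = 18
This matches the lower bound, so 5 is optimal.

5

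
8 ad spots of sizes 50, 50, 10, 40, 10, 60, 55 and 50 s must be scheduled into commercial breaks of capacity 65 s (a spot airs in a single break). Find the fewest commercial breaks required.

6

Total = 60 + 55 + 50 + 50 + 50 + 40 + 10 + 10 = 325 s.
Lower bound: ⌈325/65⌉ = 5 commercial breaks.
Also, 6 ad spots each exceed 65/2 s, and no two of those can share a break, so at least 6 commercial breaks are needed.
A packing using 6 commercial breaks:
  break 1: 60 = 60
  break 2: 55 + 10 = 65
  break 3: 50 + 10 = 60
  break 4: 50 = 50
  break 5: 50 = 50
  break 6: 40 = 40
This matches the lower bound, so 6 is optimal.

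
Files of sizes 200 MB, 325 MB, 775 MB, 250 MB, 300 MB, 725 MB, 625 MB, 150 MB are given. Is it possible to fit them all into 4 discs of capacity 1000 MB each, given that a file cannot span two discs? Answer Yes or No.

Yes

A valid assignment using 4 discs:
  disc 1: 775 + 200 = 975
  disc 2: 725 + 250 = 975
  disc 3: 625 + 325 = 950
  disc 4: 300 + 150 = 450
Every load is within 1000 MB, so 4 discs suffice.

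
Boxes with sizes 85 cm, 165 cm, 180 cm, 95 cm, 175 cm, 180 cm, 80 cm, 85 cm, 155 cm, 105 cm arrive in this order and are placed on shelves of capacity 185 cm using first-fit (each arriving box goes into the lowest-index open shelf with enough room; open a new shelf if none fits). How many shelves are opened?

8

  85 → shelf 1 (new)  [load 85/185]
  165 → shelf 2 (new)  [load 165/185]
  180 → shelf 3 (new)  [load 180/185]
  95 → shelf 1  [load 180/185]
  175 → shelf 4 (new)  [load 175/185]
  180 → shelf 5 (new)  [load 180/185]
  80 → shelf 6 (new)  [load 80/185]
  85 → shelf 6  [load 165/185]
  155 → shelf 7 (new)  [load 155/185]
  105 → shelf 8 (new)  [load 105/185]
8 shelves opened.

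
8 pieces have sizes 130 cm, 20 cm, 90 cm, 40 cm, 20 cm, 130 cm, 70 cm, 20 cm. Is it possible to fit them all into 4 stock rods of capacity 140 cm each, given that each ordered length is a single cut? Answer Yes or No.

A valid assignment using 4 stock rods:
  stock rod 1: 130 = 130
  stock rod 2: 130 = 130
  stock rod 3: 90 + 40 = 130
  stock rod 4: 70 + 20 + 20 + 20 = 130
Every load is within 140 cm, so 4 stock rods suffice.

Yes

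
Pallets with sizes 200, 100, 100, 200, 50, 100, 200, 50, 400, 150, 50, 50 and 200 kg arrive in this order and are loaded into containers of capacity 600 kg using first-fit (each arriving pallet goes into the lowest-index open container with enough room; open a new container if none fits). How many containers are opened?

4

  200 → container 1 (new)  [load 200/600]
  100 → container 1  [load 300/600]
  100 → container 1  [load 400/600]
  200 → container 1  [load 600/600]
  50 → container 2 (new)  [load 50/600]
  100 → container 2  [load 150/600]
  200 → container 2  [load 350/600]
  50 → container 2  [load 400/600]
  400 → container 3 (new)  [load 400/600]
  150 → container 2  [load 550/600]
  50 → container 2  [load 600/600]
  50 → container 3  [load 450/600]
  200 → container 4 (new)  [load 200/600]
4 containers opened.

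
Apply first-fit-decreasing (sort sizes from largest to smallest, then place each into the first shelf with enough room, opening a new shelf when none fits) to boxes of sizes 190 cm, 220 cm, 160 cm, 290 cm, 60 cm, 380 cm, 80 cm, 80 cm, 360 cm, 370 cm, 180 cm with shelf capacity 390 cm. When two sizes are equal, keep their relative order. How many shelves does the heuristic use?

7

Sorted descending: 380, 370, 360, 290, 220, 190, 180, 160, 80, 80, 60.
  380 → shelf 1 (new)  [load 380/390]
  370 → shelf 2 (new)  [load 370/390]
  360 → shelf 3 (new)  [load 360/390]
  290 → shelf 4 (new)  [load 290/390]
  220 → shelf 5 (new)  [load 220/390]
  190 → shelf 6 (new)  [load 190/390]
  180 → shelf 6  [load 370/390]
  160 → shelf 5  [load 380/390]
  80 → shelf 4  [load 370/390]
  80 → shelf 7 (new)  [load 80/390]
  60 → shelf 7  [load 140/390]
7 shelves opened.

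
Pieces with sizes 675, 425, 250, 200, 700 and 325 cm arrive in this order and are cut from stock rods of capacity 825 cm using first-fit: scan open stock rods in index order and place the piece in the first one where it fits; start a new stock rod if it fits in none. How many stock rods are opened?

  675 → stock rod 1 (new)  [load 675/825]
  425 → stock rod 2 (new)  [load 425/825]
  250 → stock rod 2  [load 675/825]
  200 → stock rod 3 (new)  [load 200/825]
  700 → stock rod 4 (new)  [load 700/825]
  325 → stock rod 3  [load 525/825]
4 stock rods opened.

4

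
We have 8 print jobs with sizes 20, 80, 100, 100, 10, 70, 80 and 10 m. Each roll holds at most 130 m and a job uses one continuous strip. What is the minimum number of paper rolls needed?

5

Total = 100 + 100 + 80 + 80 + 70 + 20 + 10 + 10 = 470 m.
Lower bound: ⌈470/130⌉ = 4 paper rolls.
Also, 5 print jobs each exceed 65 m, and no two of those can share a roll, so at least 5 paper rolls are needed.
A packing using 5 paper rolls:
  roll 1: 100 + 20 + 10 = 130
  roll 2: 100 + 10 = 110
  roll 3: 80 = 80
  roll 4: 80 = 80
  roll 5: 70 = 70
This matches the lower bound, so 5 is optimal.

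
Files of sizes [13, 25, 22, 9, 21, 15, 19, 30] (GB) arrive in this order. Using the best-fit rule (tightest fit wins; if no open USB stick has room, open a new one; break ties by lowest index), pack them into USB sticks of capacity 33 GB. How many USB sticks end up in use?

  13 → USB stick 1 (new)  [load 13/33]
  25 → USB stick 2 (new)  [load 25/33]
  22 → USB stick 3 (new)  [load 22/33]
  9 → USB stick 3  [load 31/33]
  21 → USB stick 4 (new)  [load 21/33]
  15 → USB stick 1  [load 28/33]
  19 → USB stick 5 (new)  [load 19/33]
  30 → USB stick 6 (new)  [load 30/33]
6 USB sticks opened.

6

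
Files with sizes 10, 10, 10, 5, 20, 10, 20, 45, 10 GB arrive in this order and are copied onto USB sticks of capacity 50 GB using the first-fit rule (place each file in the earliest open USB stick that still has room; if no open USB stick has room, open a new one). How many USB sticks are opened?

3

  10 → USB stick 1 (new)  [load 10/50]
  10 → USB stick 1  [load 20/50]
  10 → USB stick 1  [load 30/50]
  5 → USB stick 1  [load 35/50]
  20 → USB stick 2 (new)  [load 20/50]
  10 → USB stick 1  [load 45/50]
  20 → USB stick 2  [load 40/50]
  45 → USB stick 3 (new)  [load 45/50]
  10 → USB stick 2  [load 50/50]
3 USB sticks opened.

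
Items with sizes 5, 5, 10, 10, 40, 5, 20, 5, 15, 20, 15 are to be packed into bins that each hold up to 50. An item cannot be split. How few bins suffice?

Total = 40 + 20 + 20 + 15 + 15 + 10 + 10 + 5 + 5 + 5 + 5 = 150.
Lower bound: ⌈150/50⌉ = 3 bins.
A packing using 3 bins:
  bin 1: 40 + 10 = 50
  bin 2: 20 + 20 + 10 = 50
  bin 3: 15 + 15 + 5 + 5 + 5 + 5 = 50
This matches the lower bound, so 3 is optimal.

3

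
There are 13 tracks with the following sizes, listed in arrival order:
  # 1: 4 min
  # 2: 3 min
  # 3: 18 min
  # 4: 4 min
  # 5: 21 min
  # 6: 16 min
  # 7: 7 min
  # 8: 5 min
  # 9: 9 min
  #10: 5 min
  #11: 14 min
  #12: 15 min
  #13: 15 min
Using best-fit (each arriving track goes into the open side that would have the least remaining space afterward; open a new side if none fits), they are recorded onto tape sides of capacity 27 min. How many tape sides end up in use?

  4 → side 1 (new)  [load 4/27]
  3 → side 1  [load 7/27]
  18 → side 1  [load 25/27]
  4 → side 2 (new)  [load 4/27]
  21 → side 2  [load 25/27]
  16 → side 3 (new)  [load 16/27]
  7 → side 3  [load 23/27]
  5 → side 4 (new)  [load 5/27]
  9 → side 4  [load 14/27]
  5 → side 4  [load 19/27]
  14 → side 5 (new)  [load 14/27]
  15 → side 6 (new)  [load 15/27]
  15 → side 7 (new)  [load 15/27]
7 tape sides opened.

7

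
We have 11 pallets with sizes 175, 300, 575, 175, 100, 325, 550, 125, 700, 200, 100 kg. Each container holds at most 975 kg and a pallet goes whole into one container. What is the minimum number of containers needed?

Total = 700 + 575 + 550 + 325 + 300 + 200 + 175 + 175 + 125 + 100 + 100 = 3325 kg.
Lower bound: ⌈3325/975⌉ = 4 containers.
A packing using 4 containers:
  container 1: 700 + 200 = 900
  container 2: 575 + 325 = 900
  container 3: 550 + 300 + 125 = 975
  container 4: 175 + 175 + 100 + 100 = 550
This matches the lower bound, so 4 is optimal.

4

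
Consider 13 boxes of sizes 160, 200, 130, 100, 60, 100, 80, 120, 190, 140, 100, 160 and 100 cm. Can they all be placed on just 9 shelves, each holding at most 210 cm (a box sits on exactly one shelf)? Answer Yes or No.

Yes

A valid assignment using 9 shelves:
  shelf 1: 200 = 200
  shelf 2: 190 = 190
  shelf 3: 160 = 160
  shelf 4: 160 = 160
  shelf 5: 140 + 60 = 200
  shelf 6: 130 + 80 = 210
  shelf 7: 120 = 120
  shelf 8: 100 + 100 = 200
  shelf 9: 100 + 100 = 200
Every load is within 210 cm, so 9 shelves suffice.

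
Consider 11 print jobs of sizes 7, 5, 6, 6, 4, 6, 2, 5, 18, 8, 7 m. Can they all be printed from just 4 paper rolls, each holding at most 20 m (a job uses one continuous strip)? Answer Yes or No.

A valid assignment using 4 paper rolls:
  roll 1: 18 + 2 = 20
  roll 2: 8 + 7 + 5 = 20
  roll 3: 7 + 6 + 6 = 19
  roll 4: 6 + 5 + 4 = 15
Every load is within 20 m, so 4 paper rolls suffice.

Yes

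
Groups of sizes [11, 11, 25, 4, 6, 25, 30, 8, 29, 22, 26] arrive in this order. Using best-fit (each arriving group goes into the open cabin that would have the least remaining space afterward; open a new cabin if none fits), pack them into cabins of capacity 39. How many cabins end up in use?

  11 → cabin 1 (new)  [load 11/39]
  11 → cabin 1  [load 22/39]
  25 → cabin 2 (new)  [load 25/39]
  4 → cabin 2  [load 29/39]
  6 → cabin 2  [load 35/39]
  25 → cabin 3 (new)  [load 25/39]
  30 → cabin 4 (new)  [load 30/39]
  8 → cabin 4  [load 38/39]
  29 → cabin 5 (new)  [load 29/39]
  22 → cabin 6 (new)  [load 22/39]
  26 → cabin 7 (new)  [load 26/39]
7 cabins opened.

7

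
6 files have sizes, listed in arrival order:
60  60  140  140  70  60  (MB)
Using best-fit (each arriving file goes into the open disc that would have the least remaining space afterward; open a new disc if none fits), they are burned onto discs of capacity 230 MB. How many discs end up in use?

3

  60 → disc 1 (new)  [load 60/230]
  60 → disc 1  [load 120/230]
  140 → disc 2 (new)  [load 140/230]
  140 → disc 3 (new)  [load 140/230]
  70 → disc 2  [load 210/230]
  60 → disc 3  [load 200/230]
3 discs opened.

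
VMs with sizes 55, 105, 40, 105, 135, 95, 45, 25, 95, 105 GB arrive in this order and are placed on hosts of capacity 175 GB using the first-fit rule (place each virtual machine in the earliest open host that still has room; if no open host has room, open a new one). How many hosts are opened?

6

  55 → host 1 (new)  [load 55/175]
  105 → host 1  [load 160/175]
  40 → host 2 (new)  [load 40/175]
  105 → host 2  [load 145/175]
  135 → host 3 (new)  [load 135/175]
  95 → host 4 (new)  [load 95/175]
  45 → host 4  [load 140/175]
  25 → host 2  [load 170/175]
  95 → host 5 (new)  [load 95/175]
  105 → host 6 (new)  [load 105/175]
6 hosts opened.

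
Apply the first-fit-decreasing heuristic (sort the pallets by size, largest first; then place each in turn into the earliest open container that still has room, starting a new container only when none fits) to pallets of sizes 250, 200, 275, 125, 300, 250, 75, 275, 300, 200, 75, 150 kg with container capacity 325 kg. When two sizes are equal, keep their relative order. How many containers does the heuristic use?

9

Sorted descending: 300, 300, 275, 275, 250, 250, 200, 200, 150, 125, 75, 75.
  300 → container 1 (new)  [load 300/325]
  300 → container 2 (new)  [load 300/325]
  275 → container 3 (new)  [load 275/325]
  275 → container 4 (new)  [load 275/325]
  250 → container 5 (new)  [load 250/325]
  250 → container 6 (new)  [load 250/325]
  200 → container 7 (new)  [load 200/325]
  200 → container 8 (new)  [load 200/325]
  150 → container 9 (new)  [load 150/325]
  125 → container 7  [load 325/325]
  75 → container 5  [load 325/325]
  75 → container 6  [load 325/325]
9 containers opened.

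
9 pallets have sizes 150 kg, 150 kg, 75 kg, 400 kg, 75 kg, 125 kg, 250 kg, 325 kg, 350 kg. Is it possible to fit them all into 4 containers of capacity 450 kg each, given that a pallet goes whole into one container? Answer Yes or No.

Total = 1900 kg; ⌈1900/450⌉ = 5.
At least 5 containers are required, but only 4 are allowed.

No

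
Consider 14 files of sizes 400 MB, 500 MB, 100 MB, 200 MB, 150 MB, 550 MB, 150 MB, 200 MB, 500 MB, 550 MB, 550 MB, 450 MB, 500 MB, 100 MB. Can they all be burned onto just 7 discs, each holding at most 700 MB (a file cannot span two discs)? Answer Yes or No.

No

Total = 4900 MB; ⌈4900/700⌉ = 7.
8 files each exceed half the capacity and cannot share a disc, forcing at least 8 discs.
At least 8 discs are required, but only 7 are allowed.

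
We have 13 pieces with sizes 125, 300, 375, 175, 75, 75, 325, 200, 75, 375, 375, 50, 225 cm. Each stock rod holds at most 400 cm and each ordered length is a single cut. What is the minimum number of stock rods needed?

Total = 375 + 375 + 375 + 325 + 300 + 225 + 200 + 175 + 125 + 75 + 75 + 75 + 50 = 2750 cm.
Lower bound: ⌈2750/400⌉ = 7 stock rods.
A packing using 8 stock rods:
  stock rod 1: 375 = 375
  stock rod 2: 375 = 375
  stock rod 3: 375 = 375
  stock rod 4: 325 + 75 = 400
  stock rod 5: 300 + 75 = 375
  stock rod 6: 225 + 175 = 400
  stock rod 7: 200 + 125 + 75 = 400
  stock rod 8: 50 = 50
No arrangement into 7 stock rods stays within capacity, so 8 is optimal.

8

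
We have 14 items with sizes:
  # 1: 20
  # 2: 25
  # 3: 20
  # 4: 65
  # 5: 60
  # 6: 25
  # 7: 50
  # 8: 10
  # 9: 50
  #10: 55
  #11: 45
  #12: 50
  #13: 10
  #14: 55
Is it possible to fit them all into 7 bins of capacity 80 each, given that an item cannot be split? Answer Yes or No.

No

Total = 540; ⌈540/80⌉ = 7.
8 items each exceed half the capacity and cannot share a bin, forcing at least 8 bins.
At least 8 bins are required, but only 7 are allowed.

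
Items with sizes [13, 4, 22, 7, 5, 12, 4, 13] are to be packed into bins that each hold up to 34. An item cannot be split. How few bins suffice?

Total = 22 + 13 + 13 + 12 + 7 + 5 + 4 + 4 = 80.
Lower bound: ⌈80/34⌉ = 3 bins.
A packing using 3 bins:
  bin 1: 22 + 12 = 34
  bin 2: 13 + 13 + 7 = 33
  bin 3: 5 + 4 + 4 = 13
This matches the lower bound, so 3 is optimal.

3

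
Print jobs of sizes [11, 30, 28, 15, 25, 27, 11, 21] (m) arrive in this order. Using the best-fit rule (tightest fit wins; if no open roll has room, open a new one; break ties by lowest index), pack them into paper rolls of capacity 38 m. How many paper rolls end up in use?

  11 → roll 1 (new)  [load 11/38]
  30 → roll 2 (new)  [load 30/38]
  28 → roll 3 (new)  [load 28/38]
  15 → roll 1  [load 26/38]
  25 → roll 4 (new)  [load 25/38]
  27 → roll 5 (new)  [load 27/38]
  11 → roll 5  [load 38/38]
  21 → roll 6 (new)  [load 21/38]
6 paper rolls opened.

6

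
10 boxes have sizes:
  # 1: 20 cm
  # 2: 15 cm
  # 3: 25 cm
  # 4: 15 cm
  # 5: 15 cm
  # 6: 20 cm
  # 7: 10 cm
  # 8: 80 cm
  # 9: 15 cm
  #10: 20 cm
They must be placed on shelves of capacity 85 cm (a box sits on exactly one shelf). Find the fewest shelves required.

3

Total = 80 + 25 + 20 + 20 + 20 + 15 + 15 + 15 + 15 + 10 = 235 cm.
Lower bound: ⌈235/85⌉ = 3 shelves.
A packing using 3 shelves:
  shelf 1: 80 = 80
  shelf 2: 25 + 20 + 20 + 20 = 85
  shelf 3: 15 + 15 + 15 + 15 + 10 = 70
This matches the lower bound, so 3 is optimal.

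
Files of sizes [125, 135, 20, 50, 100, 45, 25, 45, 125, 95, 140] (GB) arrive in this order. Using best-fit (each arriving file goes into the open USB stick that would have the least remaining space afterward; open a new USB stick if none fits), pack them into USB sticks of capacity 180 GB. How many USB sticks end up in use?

  125 → USB stick 1 (new)  [load 125/180]
  135 → USB stick 2 (new)  [load 135/180]
  20 → USB stick 2  [load 155/180]
  50 → USB stick 1  [load 175/180]
  100 → USB stick 3 (new)  [load 100/180]
  45 → USB stick 3  [load 145/180]
  25 → USB stick 2  [load 180/180]
  45 → USB stick 4 (new)  [load 45/180]
  125 → USB stick 4  [load 170/180]
  95 → USB stick 5 (new)  [load 95/180]
  140 → USB stick 6 (new)  [load 140/180]
6 USB sticks opened.

6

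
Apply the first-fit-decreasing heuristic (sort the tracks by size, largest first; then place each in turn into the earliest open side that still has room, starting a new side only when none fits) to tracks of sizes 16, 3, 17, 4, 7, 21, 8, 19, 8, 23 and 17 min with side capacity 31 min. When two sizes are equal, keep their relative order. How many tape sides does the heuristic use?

Sorted descending: 23, 21, 19, 17, 17, 16, 8, 8, 7, 4, 3.
  23 → side 1 (new)  [load 23/31]
  21 → side 2 (new)  [load 21/31]
  19 → side 3 (new)  [load 19/31]
  17 → side 4 (new)  [load 17/31]
  17 → side 5 (new)  [load 17/31]
  16 → side 6 (new)  [load 16/31]
  8 → side 1  [load 31/31]
  8 → side 2  [load 29/31]
  7 → side 3  [load 26/31]
  4 → side 3  [load 30/31]
  3 → side 4  [load 20/31]
6 tape sides opened.

6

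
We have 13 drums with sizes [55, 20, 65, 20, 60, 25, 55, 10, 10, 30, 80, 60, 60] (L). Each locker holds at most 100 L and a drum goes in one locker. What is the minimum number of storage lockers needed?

7

Total = 80 + 65 + 60 + 60 + 60 + 55 + 55 + 30 + 25 + 20 + 20 + 10 + 10 = 550 L.
Lower bound: ⌈550/100⌉ = 6 storage lockers.
Also, 7 drums each exceed 50 L, and no two of those can share a locker, so at least 7 storage lockers are needed.
A packing using 7 storage lockers:
  locker 1: 80 + 20 = 100
  locker 2: 65 + 30 = 95
  locker 3: 60 + 25 + 10 = 95
  locker 4: 60 + 20 + 10 = 90
  locker 5: 60 = 60
  locker 6: 55 = 55
  locker 7: 55 = 55
This matches the lower bound, so 7 is optimal.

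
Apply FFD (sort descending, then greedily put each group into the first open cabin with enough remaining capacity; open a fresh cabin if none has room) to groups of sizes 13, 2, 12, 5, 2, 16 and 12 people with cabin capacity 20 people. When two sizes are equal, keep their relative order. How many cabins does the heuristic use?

4

Sorted descending: 16, 13, 12, 12, 5, 2, 2.
  16 → cabin 1 (new)  [load 16/20]
  13 → cabin 2 (new)  [load 13/20]
  12 → cabin 3 (new)  [load 12/20]
  12 → cabin 4 (new)  [load 12/20]
  5 → cabin 2  [load 18/20]
  2 → cabin 1  [load 18/20]
  2 → cabin 1  [load 20/20]
4 cabins opened.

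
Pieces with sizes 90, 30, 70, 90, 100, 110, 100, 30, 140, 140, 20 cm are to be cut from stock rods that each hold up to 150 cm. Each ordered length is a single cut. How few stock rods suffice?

8

Total = 140 + 140 + 110 + 100 + 100 + 90 + 90 + 70 + 30 + 30 + 20 = 920 cm.
Lower bound: ⌈920/150⌉ = 7 stock rods.
A packing using 8 stock rods:
  stock rod 1: 140 = 140
  stock rod 2: 140 = 140
  stock rod 3: 110 + 30 = 140
  stock rod 4: 100 + 30 + 20 = 150
  stock rod 5: 100 = 100
  stock rod 6: 90 = 90
  stock rod 7: 90 = 90
  stock rod 8: 70 = 70
No arrangement into 7 stock rods stays within capacity, so 8 is optimal.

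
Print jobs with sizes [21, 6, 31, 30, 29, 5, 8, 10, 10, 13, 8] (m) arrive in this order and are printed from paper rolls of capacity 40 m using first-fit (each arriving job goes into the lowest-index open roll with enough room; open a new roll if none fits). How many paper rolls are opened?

  21 → roll 1 (new)  [load 21/40]
  6 → roll 1  [load 27/40]
  31 → roll 2 (new)  [load 31/40]
  30 → roll 3 (new)  [load 30/40]
  29 → roll 4 (new)  [load 29/40]
  5 → roll 1  [load 32/40]
  8 → roll 1  [load 40/40]
  10 → roll 3  [load 40/40]
  10 → roll 4  [load 39/40]
  13 → roll 5 (new)  [load 13/40]
  8 → roll 2  [load 39/40]
5 paper rolls opened.

5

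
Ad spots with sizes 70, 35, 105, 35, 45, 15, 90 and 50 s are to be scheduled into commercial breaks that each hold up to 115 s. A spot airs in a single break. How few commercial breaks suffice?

Total = 105 + 90 + 70 + 50 + 45 + 35 + 35 + 15 = 445 s.
Lower bound: ⌈445/115⌉ = 4 commercial breaks.
A packing using 5 commercial breaks:
  break 1: 105 = 105
  break 2: 90 + 15 = 105
  break 3: 70 + 45 = 115
  break 4: 50 + 35 = 85
  break 5: 35 = 35
No arrangement into 4 commercial breaks stays within capacity, so 5 is optimal.

5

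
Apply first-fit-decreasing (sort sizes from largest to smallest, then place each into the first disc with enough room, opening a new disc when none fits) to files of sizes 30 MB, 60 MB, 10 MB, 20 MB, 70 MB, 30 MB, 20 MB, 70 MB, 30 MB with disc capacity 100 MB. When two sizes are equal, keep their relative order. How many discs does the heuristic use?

4

Sorted descending: 70, 70, 60, 30, 30, 30, 20, 20, 10.
  70 → disc 1 (new)  [load 70/100]
  70 → disc 2 (new)  [load 70/100]
  60 → disc 3 (new)  [load 60/100]
  30 → disc 1  [load 100/100]
  30 → disc 2  [load 100/100]
  30 → disc 3  [load 90/100]
  20 → disc 4 (new)  [load 20/100]
  20 → disc 4  [load 40/100]
  10 → disc 3  [load 100/100]
4 discs opened.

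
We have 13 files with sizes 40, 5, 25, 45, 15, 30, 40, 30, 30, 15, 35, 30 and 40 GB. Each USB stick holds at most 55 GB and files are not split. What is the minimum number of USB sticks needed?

9

Total = 45 + 40 + 40 + 40 + 35 + 30 + 30 + 30 + 30 + 25 + 15 + 15 + 5 = 380 GB.
Lower bound: ⌈380/55⌉ = 7 USB sticks.
Also, 9 files each exceed 55/2 GB, and no two of those can share a USB stick, so at least 9 USB sticks are needed.
A packing using 9 USB sticks:
  USB stick 1: 45 + 5 = 50
  USB stick 2: 40 + 15 = 55
  USB stick 3: 40 + 15 = 55
  USB stick 4: 40 = 40
  USB stick 5: 35 = 35
  USB stick 6: 30 + 25 = 55
  USB stick 7: 30 = 30
  USB stick 8: 30 = 30
  USB stick 9: 30 = 30
This matches the lower bound, so 9 is optimal.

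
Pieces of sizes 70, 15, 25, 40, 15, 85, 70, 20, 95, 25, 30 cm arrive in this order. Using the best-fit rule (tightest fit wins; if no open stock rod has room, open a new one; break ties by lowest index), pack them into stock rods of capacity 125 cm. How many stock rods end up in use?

4

  70 → stock rod 1 (new)  [load 70/125]
  15 → stock rod 1  [load 85/125]
  25 → stock rod 1  [load 110/125]
  40 → stock rod 2 (new)  [load 40/125]
  15 → stock rod 1  [load 125/125]
  85 → stock rod 2  [load 125/125]
  70 → stock rod 3 (new)  [load 70/125]
  20 → stock rod 3  [load 90/125]
  95 → stock rod 4 (new)  [load 95/125]
  25 → stock rod 4  [load 120/125]
  30 → stock rod 3  [load 120/125]
4 stock rods opened.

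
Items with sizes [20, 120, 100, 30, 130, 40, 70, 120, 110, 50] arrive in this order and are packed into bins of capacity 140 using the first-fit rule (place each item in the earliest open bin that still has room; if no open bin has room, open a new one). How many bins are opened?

7

  20 → bin 1 (new)  [load 20/140]
  120 → bin 1  [load 140/140]
  100 → bin 2 (new)  [load 100/140]
  30 → bin 2  [load 130/140]
  130 → bin 3 (new)  [load 130/140]
  40 → bin 4 (new)  [load 40/140]
  70 → bin 4  [load 110/140]
  120 → bin 5 (new)  [load 120/140]
  110 → bin 6 (new)  [load 110/140]
  50 → bin 7 (new)  [load 50/140]
7 bins opened.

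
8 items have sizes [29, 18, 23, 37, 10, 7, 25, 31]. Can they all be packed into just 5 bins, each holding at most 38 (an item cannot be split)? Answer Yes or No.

No

Total = 180; ⌈180/38⌉ = 5.
The bound of 5 does not rule out 5, but exhaustive search shows no assignment into 5 bins of capacity 38 exists — the minimum is 6.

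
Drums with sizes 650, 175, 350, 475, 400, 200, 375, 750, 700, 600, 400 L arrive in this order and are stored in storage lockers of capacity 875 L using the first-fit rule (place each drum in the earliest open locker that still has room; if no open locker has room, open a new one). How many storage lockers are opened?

7

  650 → locker 1 (new)  [load 650/875]
  175 → locker 1  [load 825/875]
  350 → locker 2 (new)  [load 350/875]
  475 → locker 2  [load 825/875]
  400 → locker 3 (new)  [load 400/875]
  200 → locker 3  [load 600/875]
  375 → locker 4 (new)  [load 375/875]
  750 → locker 5 (new)  [load 750/875]
  700 → locker 6 (new)  [load 700/875]
  600 → locker 7 (new)  [load 600/875]
  400 → locker 4  [load 775/875]
7 storage lockers opened.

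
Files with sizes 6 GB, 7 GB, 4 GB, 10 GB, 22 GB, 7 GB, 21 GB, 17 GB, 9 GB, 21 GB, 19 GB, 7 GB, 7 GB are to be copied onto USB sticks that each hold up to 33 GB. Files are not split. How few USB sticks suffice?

Total = 22 + 21 + 21 + 19 + 17 + 10 + 9 + 7 + 7 + 7 + 7 + 6 + 4 = 157 GB.
Lower bound: ⌈157/33⌉ = 5 USB sticks.
A packing using 5 USB sticks:
  USB stick 1: 22 + 10 = 32
  USB stick 2: 21 + 9 = 30
  USB stick 3: 21 + 7 + 4 = 32
  USB stick 4: 19 + 7 + 7 = 33
  USB stick 5: 17 + 7 + 6 = 30
This matches the lower bound, so 5 is optimal.

5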